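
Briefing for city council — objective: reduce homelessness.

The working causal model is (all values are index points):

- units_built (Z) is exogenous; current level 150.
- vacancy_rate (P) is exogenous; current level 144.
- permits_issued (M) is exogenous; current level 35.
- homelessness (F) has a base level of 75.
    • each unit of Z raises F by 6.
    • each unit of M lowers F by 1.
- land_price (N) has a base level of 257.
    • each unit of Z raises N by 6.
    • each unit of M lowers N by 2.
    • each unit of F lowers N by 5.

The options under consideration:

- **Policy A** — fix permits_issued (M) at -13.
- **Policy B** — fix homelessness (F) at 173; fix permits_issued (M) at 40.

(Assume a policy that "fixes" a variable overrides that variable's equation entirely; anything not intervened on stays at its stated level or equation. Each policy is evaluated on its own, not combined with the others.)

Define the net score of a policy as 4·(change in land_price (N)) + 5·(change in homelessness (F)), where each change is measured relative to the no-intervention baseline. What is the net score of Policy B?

11465

Baseline:
  Z = 150
  M = 35
  F = 75 + 6·150 − 35 = 940
  N = 257 + 6·150 − 2·35 − 5·940 = -3613
Policy B (F := 173, M := 40):
  Z = 150
  M = 40
  F = 173
  N = 257 + 6·150 − 2·40 − 5·173 = 212
ΔN = 212 − (-3613) = 3825; ΔF = 173 − 940 = -767
Score = 4·3825 + 5·(-767) = 11465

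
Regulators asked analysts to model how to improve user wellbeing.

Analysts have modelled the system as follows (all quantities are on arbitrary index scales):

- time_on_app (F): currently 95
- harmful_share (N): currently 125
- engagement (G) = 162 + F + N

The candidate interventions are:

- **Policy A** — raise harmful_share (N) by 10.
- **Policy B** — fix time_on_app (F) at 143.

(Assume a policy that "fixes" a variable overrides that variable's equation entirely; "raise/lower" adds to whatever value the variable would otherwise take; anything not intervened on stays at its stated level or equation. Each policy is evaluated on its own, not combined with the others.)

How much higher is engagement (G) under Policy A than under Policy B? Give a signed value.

-38

Policy A (N + 10):
  F = 95
  N = 125 + 10 = 135
  G = 162 + 95 + 135 = 392
Policy B (F := 143):
  F = 143
  N = 125
  G = 162 + 143 + 125 = 430
G: 392 − 430 = -38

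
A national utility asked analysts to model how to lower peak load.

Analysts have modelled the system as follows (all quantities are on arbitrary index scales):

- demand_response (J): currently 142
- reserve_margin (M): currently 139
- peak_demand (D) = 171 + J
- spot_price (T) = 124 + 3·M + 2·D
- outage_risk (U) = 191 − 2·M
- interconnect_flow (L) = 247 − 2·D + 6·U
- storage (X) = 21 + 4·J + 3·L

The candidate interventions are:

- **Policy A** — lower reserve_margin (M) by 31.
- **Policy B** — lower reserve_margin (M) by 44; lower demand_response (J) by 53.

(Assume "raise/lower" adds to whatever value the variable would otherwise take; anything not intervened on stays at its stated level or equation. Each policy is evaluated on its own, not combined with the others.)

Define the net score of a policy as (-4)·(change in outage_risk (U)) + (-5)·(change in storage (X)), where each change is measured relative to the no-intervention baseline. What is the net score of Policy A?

-5828

Baseline:
  J = 142
  M = 139
  D = 171 + 142 = 313
  U = 191 − 2·139 = -87
  L = 247 − 2·313 + 6·(-87) = -901
  X = 21 + 4·142 + 3·(-901) = -2114
Policy A (M − 31):
  J = 142
  M = 139 − 31 = 108
  D = 171 + 142 = 313
  U = 191 − 2·108 = -25
  L = 247 − 2·313 + 6·(-25) = -529
  X = 21 + 4·142 + 3·(-529) = -998
ΔU = -25 − (-87) = 62; ΔX = -998 − (-2114) = 1116
Score = (-4)·62 + (-5)·1116 = -5828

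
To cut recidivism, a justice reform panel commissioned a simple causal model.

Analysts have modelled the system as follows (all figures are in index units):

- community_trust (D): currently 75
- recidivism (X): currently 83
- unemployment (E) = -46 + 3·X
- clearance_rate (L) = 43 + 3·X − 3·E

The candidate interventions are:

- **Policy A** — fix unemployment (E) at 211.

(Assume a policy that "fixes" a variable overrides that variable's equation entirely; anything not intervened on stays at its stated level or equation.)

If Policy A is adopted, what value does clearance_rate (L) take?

Policy A (E := 211):
  X = 83
  E = 211
  L = 43 + 3·83 − 3·211 = -341

-341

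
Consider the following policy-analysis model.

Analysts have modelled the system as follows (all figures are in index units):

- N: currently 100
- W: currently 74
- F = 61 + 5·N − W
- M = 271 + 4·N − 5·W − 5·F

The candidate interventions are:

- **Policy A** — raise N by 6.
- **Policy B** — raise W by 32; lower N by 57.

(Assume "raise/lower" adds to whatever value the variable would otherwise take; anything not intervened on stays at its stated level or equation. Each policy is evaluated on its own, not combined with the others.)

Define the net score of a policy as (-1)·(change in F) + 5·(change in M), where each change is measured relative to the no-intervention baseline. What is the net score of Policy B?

6302

Baseline:
  N = 100
  W = 74
  F = 61 + 5·100 − 74 = 487
  M = 271 + 4·100 − 5·74 − 5·487 = -2134
Policy B (W + 32, N − 57):
  N = 100 − 57 = 43
  W = 74 + 32 = 106
  F = 61 + 5·43 − 106 = 170
  M = 271 + 4·43 − 5·106 − 5·170 = -937
ΔF = 170 − 487 = -317; ΔM = -937 − (-2134) = 1197
Score = (-1)·(-317) + 5·1197 = 6302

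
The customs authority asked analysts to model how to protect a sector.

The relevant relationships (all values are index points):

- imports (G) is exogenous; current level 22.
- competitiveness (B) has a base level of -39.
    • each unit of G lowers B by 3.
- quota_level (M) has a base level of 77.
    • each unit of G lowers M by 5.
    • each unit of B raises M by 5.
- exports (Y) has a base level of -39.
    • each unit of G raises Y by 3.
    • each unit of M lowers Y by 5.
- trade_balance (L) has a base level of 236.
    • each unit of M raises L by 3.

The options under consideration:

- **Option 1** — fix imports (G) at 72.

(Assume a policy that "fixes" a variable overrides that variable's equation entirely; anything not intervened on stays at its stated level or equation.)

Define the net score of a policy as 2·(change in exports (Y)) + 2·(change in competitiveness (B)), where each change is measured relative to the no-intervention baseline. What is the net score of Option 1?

10000

Baseline:
  G = 22
  B = -39 − 3·22 = -105
  M = 77 − 5·22 + 5·(-105) = -558
  Y = -39 + 3·22 − 5·(-558) = 2817
Option 1 (G := 72):
  G = 72
  B = -39 − 3·72 = -255
  M = 77 − 5·72 + 5·(-255) = -1558
  Y = -39 + 3·72 − 5·(-1558) = 7967
ΔY = 7967 − 2817 = 5150; ΔB = -255 − (-105) = -150
Score = 2·5150 + 2·(-150) = 10000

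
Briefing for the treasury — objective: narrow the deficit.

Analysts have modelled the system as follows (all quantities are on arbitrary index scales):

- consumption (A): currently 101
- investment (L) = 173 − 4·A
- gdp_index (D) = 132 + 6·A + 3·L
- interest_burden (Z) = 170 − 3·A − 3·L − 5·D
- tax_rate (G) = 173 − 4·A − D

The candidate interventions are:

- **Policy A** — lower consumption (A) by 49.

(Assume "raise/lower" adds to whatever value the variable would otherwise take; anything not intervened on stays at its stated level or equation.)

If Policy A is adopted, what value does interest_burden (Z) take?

Policy A (A − 49):
  A = 101 − 49 = 52
  L = 173 − 4·52 = -35
  D = 132 + 6·52 + 3·(-35) = 339
  Z = 170 − 3·52 − 3·(-35) − 5·339 = -1576

-1576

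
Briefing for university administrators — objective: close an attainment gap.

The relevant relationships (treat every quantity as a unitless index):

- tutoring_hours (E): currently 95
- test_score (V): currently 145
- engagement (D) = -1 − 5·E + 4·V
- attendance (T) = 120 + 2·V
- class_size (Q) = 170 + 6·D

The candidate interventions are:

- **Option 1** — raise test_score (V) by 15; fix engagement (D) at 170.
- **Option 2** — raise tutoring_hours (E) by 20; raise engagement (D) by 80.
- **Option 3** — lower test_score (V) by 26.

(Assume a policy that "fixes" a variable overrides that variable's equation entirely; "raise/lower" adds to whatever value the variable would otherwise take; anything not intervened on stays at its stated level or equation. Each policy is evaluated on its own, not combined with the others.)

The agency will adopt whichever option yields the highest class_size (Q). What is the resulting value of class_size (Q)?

1190

Option 1 (V + 15, D := 170):
  E = 95
  V = 145 + 15 = 160
  D = 170
  Q = 170 + 6·170 = 1190
Option 2 (E + 20, D + 80):
  E = 95 + 20 = 115
  V = 145
  D = -1 − 5·115 + 4·145 (+80 from intervention) = 84
  Q = 170 + 6·84 = 674
Option 3 (V − 26):
  E = 95
  V = 145 − 26 = 119
  D = -1 − 5·95 + 4·119 = 0
  Q = 170 + 6·0 = 170
Comparing — Option 1: Q=1190, Option 2: Q=674, Option 3: Q=170. Highest is 1190 (Option 1).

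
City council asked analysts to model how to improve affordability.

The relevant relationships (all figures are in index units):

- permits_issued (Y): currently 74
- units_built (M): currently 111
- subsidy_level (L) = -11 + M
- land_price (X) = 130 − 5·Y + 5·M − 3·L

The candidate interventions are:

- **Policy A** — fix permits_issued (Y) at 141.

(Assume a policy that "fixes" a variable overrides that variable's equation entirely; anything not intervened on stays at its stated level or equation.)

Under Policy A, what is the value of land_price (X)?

-320

Policy A (Y := 141):
  Y = 141
  M = 111
  L = -11 + 111 = 100
  X = 130 − 5·141 + 5·111 − 3·100 = -320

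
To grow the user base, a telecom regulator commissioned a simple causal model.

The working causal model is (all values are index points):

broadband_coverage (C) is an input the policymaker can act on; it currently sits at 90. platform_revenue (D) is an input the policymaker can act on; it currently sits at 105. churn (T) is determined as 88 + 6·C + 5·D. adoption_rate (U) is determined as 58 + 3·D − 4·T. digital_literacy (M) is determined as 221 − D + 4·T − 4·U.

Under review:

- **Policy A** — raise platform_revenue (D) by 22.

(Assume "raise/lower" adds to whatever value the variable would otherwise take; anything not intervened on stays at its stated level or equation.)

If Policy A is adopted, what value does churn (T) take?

1263

Policy A (D + 22):
  C = 90
  D = 105 + 22 = 127
  T = 88 + 6·90 + 5·127 = 1263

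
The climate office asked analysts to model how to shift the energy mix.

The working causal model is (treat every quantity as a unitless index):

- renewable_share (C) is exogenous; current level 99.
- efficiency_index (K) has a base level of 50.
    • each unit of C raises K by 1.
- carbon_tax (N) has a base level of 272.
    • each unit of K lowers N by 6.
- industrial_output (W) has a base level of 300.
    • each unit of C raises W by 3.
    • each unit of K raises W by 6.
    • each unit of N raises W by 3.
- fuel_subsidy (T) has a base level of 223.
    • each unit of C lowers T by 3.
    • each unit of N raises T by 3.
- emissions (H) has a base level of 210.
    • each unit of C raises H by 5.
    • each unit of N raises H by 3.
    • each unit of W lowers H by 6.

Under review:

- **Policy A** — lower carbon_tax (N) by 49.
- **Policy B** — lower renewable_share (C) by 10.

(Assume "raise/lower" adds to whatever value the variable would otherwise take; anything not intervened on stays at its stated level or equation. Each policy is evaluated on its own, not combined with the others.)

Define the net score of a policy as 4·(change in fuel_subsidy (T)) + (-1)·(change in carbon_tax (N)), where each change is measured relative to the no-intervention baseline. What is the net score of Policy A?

-539

Baseline:
  C = 99
  K = 50 + 99 = 149
  N = 272 − 6·149 = -622
  T = 223 − 3·99 + 3·(-622) = -1940
Policy A (N − 49):
  C = 99
  K = 50 + 99 = 149
  N = 272 − 6·149 (−49 from intervention) = -671
  T = 223 − 3·99 + 3·(-671) = -2087
ΔT = -2087 − (-1940) = -147; ΔN = -671 − (-622) = -49
Score = 4·(-147) + (-1)·(-49) = -539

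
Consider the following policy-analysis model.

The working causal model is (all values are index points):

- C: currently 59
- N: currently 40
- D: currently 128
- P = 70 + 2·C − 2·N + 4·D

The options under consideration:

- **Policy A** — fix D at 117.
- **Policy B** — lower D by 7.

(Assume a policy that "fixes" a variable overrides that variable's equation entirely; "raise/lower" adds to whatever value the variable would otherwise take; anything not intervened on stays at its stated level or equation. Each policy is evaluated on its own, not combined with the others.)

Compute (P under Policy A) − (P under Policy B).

Policy A (D := 117):
  C = 59
  N = 40
  D = 117
  P = 70 + 2·59 − 2·40 + 4·117 = 576
Policy B (D − 7):
  C = 59
  N = 40
  D = 128 − 7 = 121
  P = 70 + 2·59 − 2·40 + 4·121 = 592
P: 576 − 592 = -16

-16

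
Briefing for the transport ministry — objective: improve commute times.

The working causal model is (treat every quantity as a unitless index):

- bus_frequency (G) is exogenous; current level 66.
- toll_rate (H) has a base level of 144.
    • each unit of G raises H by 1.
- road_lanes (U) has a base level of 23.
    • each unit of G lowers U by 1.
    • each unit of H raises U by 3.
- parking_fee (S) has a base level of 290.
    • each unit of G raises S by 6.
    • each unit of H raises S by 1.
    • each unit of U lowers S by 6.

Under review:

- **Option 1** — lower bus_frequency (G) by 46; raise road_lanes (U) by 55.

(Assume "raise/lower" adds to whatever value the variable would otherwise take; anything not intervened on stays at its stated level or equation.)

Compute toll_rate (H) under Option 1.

Option 1 (G − 46, U + 55):
  G = 66 − 46 = 20
  H = 144 + 20 = 164

164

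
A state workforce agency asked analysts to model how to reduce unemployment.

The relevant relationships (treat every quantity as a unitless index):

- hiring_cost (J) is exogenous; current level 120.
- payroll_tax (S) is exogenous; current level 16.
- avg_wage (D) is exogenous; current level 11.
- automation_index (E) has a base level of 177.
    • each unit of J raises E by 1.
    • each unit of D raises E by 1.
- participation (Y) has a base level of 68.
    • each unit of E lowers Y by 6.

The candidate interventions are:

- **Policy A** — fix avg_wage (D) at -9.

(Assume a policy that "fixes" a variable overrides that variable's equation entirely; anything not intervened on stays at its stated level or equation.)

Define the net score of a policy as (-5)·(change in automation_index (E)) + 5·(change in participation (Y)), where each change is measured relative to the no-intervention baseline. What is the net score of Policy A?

Baseline:
  J = 120
  D = 11
  E = 177 + 120 + 11 = 308
  Y = 68 − 6·308 = -1780
Policy A (D := -9):
  J = 120
  D = -9
  E = 177 + 120 + (-9) = 288
  Y = 68 − 6·288 = -1660
ΔE = 288 − 308 = -20; ΔY = -1660 − (-1780) = 120
Score = (-5)·(-20) + 5·120 = 700

700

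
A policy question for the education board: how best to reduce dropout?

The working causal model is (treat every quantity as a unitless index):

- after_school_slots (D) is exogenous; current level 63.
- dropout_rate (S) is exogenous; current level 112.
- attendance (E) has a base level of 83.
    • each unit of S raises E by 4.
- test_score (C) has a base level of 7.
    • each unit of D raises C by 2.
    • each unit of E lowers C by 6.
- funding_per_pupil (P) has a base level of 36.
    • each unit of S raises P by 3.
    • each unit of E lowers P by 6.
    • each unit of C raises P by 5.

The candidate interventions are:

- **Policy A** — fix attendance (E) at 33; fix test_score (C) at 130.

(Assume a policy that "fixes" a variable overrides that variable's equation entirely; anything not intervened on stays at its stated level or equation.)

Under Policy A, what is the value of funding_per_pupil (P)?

824

Policy A (E := 33, C := 130):
  D = 63
  S = 112
  E = 33
  C = 130
  P = 36 + 3·112 − 6·33 + 5·130 = 824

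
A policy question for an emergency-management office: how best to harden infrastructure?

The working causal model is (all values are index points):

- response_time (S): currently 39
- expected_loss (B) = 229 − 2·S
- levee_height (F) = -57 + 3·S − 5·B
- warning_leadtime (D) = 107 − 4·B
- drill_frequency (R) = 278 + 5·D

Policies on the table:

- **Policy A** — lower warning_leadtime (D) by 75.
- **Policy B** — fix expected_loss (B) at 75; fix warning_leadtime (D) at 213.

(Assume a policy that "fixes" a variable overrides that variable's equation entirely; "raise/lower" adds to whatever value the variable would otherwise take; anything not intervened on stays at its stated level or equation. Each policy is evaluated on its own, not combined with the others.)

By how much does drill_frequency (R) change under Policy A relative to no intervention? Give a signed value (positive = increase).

Baseline:
  S = 39
  B = 229 − 2·39 = 151
  D = 107 − 4·151 = -497
  R = 278 + 5·(-497) = -2207
Policy A (D − 75):
  S = 39
  B = 229 − 2·39 = 151
  D = 107 − 4·151 (−75 from intervention) = -572
  R = 278 + 5·(-572) = -2582
Change in R: -2582 − (-2207) = -375

-375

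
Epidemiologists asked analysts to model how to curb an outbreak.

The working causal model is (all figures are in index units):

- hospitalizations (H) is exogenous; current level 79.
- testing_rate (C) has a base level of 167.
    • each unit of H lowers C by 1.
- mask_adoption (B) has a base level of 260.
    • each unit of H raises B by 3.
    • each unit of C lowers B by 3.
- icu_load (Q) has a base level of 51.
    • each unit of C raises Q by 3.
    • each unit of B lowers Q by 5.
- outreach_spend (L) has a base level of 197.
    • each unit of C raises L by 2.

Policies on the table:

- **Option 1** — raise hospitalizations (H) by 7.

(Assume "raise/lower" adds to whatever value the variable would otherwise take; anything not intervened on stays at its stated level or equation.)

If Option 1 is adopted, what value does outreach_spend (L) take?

Option 1 (H + 7):
  H = 79 + 7 = 86
  C = 167 − 86 = 81
  L = 197 + 2·81 = 359

359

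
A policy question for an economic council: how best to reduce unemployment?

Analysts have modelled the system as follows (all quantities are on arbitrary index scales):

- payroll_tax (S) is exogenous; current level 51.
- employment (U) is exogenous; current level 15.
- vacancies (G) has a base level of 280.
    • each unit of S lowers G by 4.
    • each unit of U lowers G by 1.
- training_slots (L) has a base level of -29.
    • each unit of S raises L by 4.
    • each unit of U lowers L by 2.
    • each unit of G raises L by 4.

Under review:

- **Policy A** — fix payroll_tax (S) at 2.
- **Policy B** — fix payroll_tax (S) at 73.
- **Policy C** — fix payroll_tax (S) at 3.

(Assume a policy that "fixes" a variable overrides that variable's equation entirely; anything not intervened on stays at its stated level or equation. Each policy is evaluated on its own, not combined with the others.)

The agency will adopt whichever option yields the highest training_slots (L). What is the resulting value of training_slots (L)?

977

Policy A (S := 2):
  S = 2
  U = 15
  G = 280 − 4·2 − 15 = 257
  L = -29 + 4·2 − 2·15 + 4·257 = 977
Policy B (S := 73):
  S = 73
  U = 15
  G = 280 − 4·73 − 15 = -27
  L = -29 + 4·73 − 2·15 + 4·(-27) = 125
Policy C (S := 3):
  S = 3
  U = 15
  G = 280 − 4·3 − 15 = 253
  L = -29 + 4·3 − 2·15 + 4·253 = 965
Comparing — Policy A: L=977, Policy B: L=125, Policy C: L=965. Highest is 977 (Policy A).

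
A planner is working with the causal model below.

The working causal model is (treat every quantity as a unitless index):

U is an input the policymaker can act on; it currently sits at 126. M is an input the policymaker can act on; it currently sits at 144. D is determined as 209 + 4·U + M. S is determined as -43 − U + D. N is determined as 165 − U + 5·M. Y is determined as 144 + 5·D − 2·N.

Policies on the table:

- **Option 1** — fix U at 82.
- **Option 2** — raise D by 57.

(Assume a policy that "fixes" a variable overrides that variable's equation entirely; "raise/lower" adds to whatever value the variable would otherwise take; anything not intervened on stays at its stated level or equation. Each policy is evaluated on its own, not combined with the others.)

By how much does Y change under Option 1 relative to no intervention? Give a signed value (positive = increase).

Baseline:
  U = 126
  M = 144
  D = 209 + 4·126 + 144 = 857
  N = 165 − 126 + 5·144 = 759
  Y = 144 + 5·857 − 2·759 = 2911
Option 1 (U := 82):
  U = 82
  M = 144
  D = 209 + 4·82 + 144 = 681
  N = 165 − 82 + 5·144 = 803
  Y = 144 + 5·681 − 2·803 = 1943
Change in Y: 1943 − 2911 = -968

-968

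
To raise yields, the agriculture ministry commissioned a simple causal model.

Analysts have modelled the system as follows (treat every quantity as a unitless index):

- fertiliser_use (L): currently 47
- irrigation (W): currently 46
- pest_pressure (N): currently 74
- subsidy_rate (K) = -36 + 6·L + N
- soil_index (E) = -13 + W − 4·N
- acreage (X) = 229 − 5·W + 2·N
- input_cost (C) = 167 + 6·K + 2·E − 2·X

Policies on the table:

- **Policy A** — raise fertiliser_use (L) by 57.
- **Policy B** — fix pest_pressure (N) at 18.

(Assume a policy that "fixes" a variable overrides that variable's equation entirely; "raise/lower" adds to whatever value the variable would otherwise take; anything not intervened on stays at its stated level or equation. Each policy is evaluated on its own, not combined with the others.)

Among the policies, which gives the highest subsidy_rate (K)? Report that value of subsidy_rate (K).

Policy A (L + 57):
  L = 47 + 57 = 104
  N = 74
  K = -36 + 6·104 + 74 = 662
Policy B (N := 18):
  L = 47
  N = 18
  K = -36 + 6·47 + 18 = 264
Comparing — Policy A: K=662, Policy B: K=264. Highest is 662 (Policy A).

662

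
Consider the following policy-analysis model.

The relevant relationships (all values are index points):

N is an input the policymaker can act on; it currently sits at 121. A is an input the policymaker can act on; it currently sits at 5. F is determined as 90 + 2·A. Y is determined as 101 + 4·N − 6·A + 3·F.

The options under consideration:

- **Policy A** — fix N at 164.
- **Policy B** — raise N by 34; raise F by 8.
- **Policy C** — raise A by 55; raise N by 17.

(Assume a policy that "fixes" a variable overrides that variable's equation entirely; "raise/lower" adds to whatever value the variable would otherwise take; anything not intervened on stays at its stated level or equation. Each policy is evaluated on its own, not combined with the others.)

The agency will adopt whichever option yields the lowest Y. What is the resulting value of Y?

923

Policy A (N := 164):
  N = 164
  A = 5
  F = 90 + 2·5 = 100
  Y = 101 + 4·164 − 6·5 + 3·100 = 1027
Policy B (N + 34, F + 8):
  N = 121 + 34 = 155
  A = 5
  F = 90 + 2·5 (+8 from intervention) = 108
  Y = 101 + 4·155 − 6·5 + 3·108 = 1015
Policy C (A + 55, N + 17):
  N = 121 + 17 = 138
  A = 5 + 55 = 60
  F = 90 + 2·60 = 210
  Y = 101 + 4·138 − 6·60 + 3·210 = 923
Comparing — Policy A: Y=1027, Policy B: Y=1015, Policy C: Y=923. Lowest is 923 (Policy C).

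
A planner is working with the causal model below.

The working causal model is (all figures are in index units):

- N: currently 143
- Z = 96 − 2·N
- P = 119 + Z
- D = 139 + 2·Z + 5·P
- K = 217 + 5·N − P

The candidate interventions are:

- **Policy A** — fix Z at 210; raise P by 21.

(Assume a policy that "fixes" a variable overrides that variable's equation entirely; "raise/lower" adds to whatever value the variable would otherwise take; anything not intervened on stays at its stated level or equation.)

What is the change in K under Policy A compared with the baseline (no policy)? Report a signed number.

-421

Baseline:
  N = 143
  Z = 96 − 2·143 = -190
  P = 119 + (-190) = -71
  K = 217 + 5·143 − (-71) = 1003
Policy A (Z := 210, P + 21):
  N = 143
  Z = 210
  P = 119 + 210 (+21 from intervention) = 350
  K = 217 + 5·143 − 350 = 582
Change in K: 582 − 1003 = -421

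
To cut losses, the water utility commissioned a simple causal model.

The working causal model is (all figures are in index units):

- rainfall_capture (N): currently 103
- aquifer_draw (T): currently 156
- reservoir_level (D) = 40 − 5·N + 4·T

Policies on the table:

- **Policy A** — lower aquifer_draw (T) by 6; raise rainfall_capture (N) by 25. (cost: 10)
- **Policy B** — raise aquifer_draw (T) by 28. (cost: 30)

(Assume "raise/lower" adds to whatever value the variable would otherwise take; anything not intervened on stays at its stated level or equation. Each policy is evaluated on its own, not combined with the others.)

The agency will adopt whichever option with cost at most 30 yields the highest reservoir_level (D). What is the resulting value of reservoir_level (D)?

261

Policy A (T − 6, N + 25):
  N = 103 + 25 = 128
  T = 156 − 6 = 150
  D = 40 − 5·128 + 4·150 = 0
Policy B (T + 28):
  N = 103
  T = 156 + 28 = 184
  D = 40 − 5·103 + 4·184 = 261
Comparing — Policy A: D=0, Policy B: D=261. Highest is 261 (Policy B).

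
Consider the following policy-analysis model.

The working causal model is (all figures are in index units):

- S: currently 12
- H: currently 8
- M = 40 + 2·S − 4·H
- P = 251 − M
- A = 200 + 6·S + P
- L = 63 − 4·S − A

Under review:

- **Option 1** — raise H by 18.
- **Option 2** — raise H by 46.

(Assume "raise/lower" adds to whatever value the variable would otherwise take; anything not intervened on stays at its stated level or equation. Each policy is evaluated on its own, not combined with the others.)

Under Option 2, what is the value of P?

Option 2 (H + 46):
  S = 12
  H = 8 + 46 = 54
  M = 40 + 2·12 − 4·54 = -152
  P = 251 − (-152) = 403

403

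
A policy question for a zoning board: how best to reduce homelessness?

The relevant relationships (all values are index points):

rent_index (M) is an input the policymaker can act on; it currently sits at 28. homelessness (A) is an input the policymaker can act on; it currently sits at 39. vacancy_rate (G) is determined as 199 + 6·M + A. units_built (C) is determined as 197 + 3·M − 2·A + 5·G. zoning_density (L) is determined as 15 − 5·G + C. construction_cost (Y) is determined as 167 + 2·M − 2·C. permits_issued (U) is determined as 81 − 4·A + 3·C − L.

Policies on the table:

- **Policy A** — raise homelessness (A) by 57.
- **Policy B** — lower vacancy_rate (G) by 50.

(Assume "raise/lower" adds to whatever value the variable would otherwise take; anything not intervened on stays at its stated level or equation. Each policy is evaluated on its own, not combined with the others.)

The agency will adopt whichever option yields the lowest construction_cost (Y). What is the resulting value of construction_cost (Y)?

-4585

Policy A (A + 57):
  M = 28
  A = 39 + 57 = 96
  G = 199 + 6·28 + 96 = 463
  C = 197 + 3·28 − 2·96 + 5·463 = 2404
  Y = 167 + 2·28 − 2·2404 = -4585
Policy B (G − 50):
  M = 28
  A = 39
  G = 199 + 6·28 + 39 (−50 from intervention) = 356
  C = 197 + 3·28 − 2·39 + 5·356 = 1983
  Y = 167 + 2·28 − 2·1983 = -3743
Comparing — Policy A: Y=-4585, Policy B: Y=-3743. Lowest is -4585 (Policy A).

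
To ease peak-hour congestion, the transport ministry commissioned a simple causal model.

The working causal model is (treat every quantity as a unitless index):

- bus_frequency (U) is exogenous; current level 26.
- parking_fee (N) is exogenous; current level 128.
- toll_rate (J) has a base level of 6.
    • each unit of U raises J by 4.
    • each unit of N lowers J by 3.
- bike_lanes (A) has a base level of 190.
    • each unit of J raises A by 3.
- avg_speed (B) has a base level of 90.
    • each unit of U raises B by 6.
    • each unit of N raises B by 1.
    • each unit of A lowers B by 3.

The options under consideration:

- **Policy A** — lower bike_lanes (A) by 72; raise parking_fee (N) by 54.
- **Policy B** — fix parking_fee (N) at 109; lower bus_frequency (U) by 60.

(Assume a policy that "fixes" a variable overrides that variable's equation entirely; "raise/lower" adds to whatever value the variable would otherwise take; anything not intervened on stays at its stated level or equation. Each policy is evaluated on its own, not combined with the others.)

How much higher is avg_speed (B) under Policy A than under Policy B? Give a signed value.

Policy A (A − 72, N + 54):
  U = 26
  N = 128 + 54 = 182
  J = 6 + 4·26 − 3·182 = -436
  A = 190 + 3·(-436) (−72 from intervention) = -1190
  B = 90 + 6·26 + 182 − 3·(-1190) = 3998
Policy B (N := 109, U − 60):
  U = 26 − 60 = -34
  N = 109
  J = 6 + 4·(-34) − 3·109 = -457
  A = 190 + 3·(-457) = -1181
  B = 90 + 6·(-34) + 109 − 3·(-1181) = 3538
B: 3998 − 3538 = 460

460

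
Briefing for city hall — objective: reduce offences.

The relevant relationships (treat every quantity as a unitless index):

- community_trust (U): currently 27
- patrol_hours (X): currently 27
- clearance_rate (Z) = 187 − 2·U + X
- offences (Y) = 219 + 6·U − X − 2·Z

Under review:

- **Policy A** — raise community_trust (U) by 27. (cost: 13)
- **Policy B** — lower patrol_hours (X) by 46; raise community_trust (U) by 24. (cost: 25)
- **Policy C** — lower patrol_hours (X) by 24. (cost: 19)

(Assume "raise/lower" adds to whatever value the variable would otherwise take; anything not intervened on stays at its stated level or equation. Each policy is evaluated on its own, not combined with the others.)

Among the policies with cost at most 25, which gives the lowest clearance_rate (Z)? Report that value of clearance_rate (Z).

66

Policy A (U + 27):
  U = 27 + 27 = 54
  X = 27
  Z = 187 − 2·54 + 27 = 106
Policy B (X − 46, U + 24):
  U = 27 + 24 = 51
  X = 27 − 46 = -19
  Z = 187 − 2·51 + (-19) = 66
Policy C (X − 24):
  U = 27
  X = 27 − 24 = 3
  Z = 187 − 2·27 + 3 = 136
Comparing — Policy A: Z=106, Policy B: Z=66, Policy C: Z=136. Lowest is 66 (Policy B).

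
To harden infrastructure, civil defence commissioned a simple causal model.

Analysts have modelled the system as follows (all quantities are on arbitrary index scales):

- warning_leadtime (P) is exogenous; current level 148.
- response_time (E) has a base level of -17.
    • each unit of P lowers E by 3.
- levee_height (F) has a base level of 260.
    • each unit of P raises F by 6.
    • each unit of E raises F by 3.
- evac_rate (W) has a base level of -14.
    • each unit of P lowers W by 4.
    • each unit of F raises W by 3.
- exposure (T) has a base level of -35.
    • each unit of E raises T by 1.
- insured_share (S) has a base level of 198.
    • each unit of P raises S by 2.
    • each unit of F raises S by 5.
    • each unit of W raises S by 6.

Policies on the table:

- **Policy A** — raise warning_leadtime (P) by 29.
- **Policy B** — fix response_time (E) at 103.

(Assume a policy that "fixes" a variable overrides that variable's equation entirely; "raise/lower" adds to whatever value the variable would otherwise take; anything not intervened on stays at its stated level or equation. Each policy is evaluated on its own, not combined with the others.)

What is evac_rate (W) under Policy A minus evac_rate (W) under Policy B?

Policy A (P + 29):
  P = 148 + 29 = 177
  E = -17 − 3·177 = -548
  F = 260 + 6·177 + 3·(-548) = -322
  W = -14 − 4·177 + 3·(-322) = -1688
Policy B (E := 103):
  P = 148
  E = 103
  F = 260 + 6·148 + 3·103 = 1457
  W = -14 − 4·148 + 3·1457 = 3765
W: -1688 − 3765 = -5453

-5453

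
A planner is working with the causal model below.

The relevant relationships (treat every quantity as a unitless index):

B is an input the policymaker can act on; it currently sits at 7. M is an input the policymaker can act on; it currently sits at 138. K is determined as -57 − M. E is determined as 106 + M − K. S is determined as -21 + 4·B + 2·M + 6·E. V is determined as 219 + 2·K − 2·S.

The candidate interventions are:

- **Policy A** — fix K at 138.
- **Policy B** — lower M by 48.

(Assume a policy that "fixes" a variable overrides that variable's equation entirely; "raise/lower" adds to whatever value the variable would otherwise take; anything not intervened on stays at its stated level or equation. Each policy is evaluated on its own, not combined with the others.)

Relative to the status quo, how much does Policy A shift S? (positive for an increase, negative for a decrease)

Baseline:
  B = 7
  M = 138
  K = -57 − 138 = -195
  E = 106 + 138 − (-195) = 439
  S = -21 + 4·7 + 2·138 + 6·439 = 2917
Policy A (K := 138):
  B = 7
  M = 138
  K = 138
  E = 106 + 138 − 138 = 106
  S = -21 + 4·7 + 2·138 + 6·106 = 919
Change in S: 919 − 2917 = -1998

-1998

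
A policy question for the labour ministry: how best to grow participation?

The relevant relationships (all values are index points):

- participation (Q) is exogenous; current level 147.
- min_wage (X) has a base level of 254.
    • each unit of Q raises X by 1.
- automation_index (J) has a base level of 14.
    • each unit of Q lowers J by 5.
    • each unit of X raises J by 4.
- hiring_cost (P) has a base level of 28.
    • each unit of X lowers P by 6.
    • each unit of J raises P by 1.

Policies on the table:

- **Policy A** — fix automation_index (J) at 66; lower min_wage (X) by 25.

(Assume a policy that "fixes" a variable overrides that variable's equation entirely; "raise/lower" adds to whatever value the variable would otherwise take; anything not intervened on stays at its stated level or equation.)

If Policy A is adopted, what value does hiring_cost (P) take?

Policy A (J := 66, X − 25):
  Q = 147
  X = 254 + 147 (−25 from intervention) = 376
  J = 66
  P = 28 − 6·376 + 66 = -2162

-2162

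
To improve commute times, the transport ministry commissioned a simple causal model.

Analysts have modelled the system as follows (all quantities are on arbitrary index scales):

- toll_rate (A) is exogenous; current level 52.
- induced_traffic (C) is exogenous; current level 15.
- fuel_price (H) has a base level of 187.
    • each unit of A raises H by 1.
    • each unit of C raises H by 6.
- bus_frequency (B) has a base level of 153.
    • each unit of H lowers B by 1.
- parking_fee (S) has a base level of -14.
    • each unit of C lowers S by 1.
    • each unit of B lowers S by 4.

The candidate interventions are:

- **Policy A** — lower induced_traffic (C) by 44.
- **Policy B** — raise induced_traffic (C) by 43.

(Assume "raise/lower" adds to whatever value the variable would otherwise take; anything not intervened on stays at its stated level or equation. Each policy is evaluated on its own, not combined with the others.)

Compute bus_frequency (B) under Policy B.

-434

Policy B (C + 43):
  A = 52
  C = 15 + 43 = 58
  H = 187 + 52 + 6·58 = 587
  B = 153 − 587 = -434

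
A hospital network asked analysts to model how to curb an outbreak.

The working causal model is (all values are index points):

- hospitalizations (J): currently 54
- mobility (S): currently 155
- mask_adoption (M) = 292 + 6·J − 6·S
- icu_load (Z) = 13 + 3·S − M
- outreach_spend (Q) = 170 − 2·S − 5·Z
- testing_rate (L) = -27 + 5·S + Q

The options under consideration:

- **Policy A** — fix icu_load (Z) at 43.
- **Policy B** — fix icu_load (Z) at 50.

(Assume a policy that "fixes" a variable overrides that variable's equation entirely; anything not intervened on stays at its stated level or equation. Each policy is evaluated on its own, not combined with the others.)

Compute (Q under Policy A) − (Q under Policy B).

35

Policy A (Z := 43):
  J = 54
  S = 155
  M = 292 + 6·54 − 6·155 = -314
  Z = 43
  Q = 170 − 2·155 − 5·43 = -355
Policy B (Z := 50):
  J = 54
  S = 155
  M = 292 + 6·54 − 6·155 = -314
  Z = 50
  Q = 170 − 2·155 − 5·50 = -390
Q: -355 − (-390) = 35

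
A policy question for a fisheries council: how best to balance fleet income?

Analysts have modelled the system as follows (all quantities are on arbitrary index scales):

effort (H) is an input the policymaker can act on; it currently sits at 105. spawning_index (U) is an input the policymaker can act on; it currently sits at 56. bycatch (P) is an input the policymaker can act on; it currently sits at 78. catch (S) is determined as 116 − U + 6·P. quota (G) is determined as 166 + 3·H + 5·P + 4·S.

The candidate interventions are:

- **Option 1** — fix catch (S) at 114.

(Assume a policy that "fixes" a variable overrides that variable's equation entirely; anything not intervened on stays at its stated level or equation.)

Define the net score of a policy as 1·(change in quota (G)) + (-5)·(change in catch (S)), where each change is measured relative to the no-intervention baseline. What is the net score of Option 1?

Baseline:
  H = 105
  U = 56
  P = 78
  S = 116 − 56 + 6·78 = 528
  G = 166 + 3·105 + 5·78 + 4·528 = 2983
Option 1 (S := 114):
  H = 105
  U = 56
  P = 78
  S = 114
  G = 166 + 3·105 + 5·78 + 4·114 = 1327
ΔG = 1327 − 2983 = -1656; ΔS = 114 − 528 = -414
Score = 1·(-1656) + (-5)·(-414) = 414

414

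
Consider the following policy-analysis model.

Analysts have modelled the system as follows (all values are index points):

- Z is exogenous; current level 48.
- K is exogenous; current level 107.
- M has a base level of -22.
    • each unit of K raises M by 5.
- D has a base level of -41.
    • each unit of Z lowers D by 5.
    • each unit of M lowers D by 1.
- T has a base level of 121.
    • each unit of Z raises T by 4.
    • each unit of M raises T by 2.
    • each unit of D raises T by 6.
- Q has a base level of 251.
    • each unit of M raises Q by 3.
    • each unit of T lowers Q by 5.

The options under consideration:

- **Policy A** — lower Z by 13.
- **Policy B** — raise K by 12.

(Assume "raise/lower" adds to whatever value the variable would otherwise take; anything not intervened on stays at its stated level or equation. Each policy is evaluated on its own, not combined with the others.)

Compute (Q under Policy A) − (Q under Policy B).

Policy A (Z − 13):
  Z = 48 − 13 = 35
  K = 107
  M = -22 + 5·107 = 513
  D = -41 − 5·35 − 513 = -729
  T = 121 + 4·35 + 2·513 + 6·(-729) = -3087
  Q = 251 + 3·513 − 5·(-3087) = 17225
Policy B (K + 12):
  Z = 48
  K = 107 + 12 = 119
  M = -22 + 5·119 = 573
  D = -41 − 5·48 − 573 = -854
  T = 121 + 4·48 + 2·573 + 6·(-854) = -3665
  Q = 251 + 3·573 − 5·(-3665) = 20295
Q: 17225 − 20295 = -3070

-3070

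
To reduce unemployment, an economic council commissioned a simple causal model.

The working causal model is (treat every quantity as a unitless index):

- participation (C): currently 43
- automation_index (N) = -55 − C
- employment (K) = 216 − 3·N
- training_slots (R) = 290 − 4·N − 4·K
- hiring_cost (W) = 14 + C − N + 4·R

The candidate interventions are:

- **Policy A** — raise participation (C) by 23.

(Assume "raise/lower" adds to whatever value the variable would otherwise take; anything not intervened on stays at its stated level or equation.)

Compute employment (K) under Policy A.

579

Policy A (C + 23):
  C = 43 + 23 = 66
  N = -55 − 66 = -121
  K = 216 − 3·(-121) = 579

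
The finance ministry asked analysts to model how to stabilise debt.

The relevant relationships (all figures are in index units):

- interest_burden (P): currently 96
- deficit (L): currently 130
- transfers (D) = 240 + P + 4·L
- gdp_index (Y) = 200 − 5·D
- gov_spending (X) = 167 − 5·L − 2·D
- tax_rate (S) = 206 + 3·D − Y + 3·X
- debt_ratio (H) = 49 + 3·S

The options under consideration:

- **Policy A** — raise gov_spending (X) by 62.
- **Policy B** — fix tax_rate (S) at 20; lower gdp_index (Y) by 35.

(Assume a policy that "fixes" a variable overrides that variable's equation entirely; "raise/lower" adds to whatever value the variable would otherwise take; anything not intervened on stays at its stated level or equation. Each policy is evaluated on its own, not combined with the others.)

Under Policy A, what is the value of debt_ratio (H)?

1414

Policy A (X + 62):
  P = 96
  L = 130
  D = 240 + 96 + 4·130 = 856
  Y = 200 − 5·856 = -4080
  X = 167 − 5·130 − 2·856 (+62 from intervention) = -2133
  S = 206 + 3·856 − (-4080) + 3·(-2133) = 455
  H = 49 + 3·455 = 1414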